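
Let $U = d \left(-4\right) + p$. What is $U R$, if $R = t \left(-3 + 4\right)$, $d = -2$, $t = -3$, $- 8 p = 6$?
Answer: $- \frac{87}{4} \approx -21.75$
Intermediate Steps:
$p = - \frac{3}{4}$ ($p = \left(- \frac{1}{8}\right) 6 = - \frac{3}{4} \approx -0.75$)
$U = \frac{29}{4}$ ($U = \left(-2\right) \left(-4\right) - \frac{3}{4} = 8 - \frac{3}{4} = \frac{29}{4} \approx 7.25$)
$R = -3$ ($R = - 3 \left(-3 + 4\right) = \left(-3\right) 1 = -3$)
$U R = \frac{29}{4} \left(-3\right) = - \frac{87}{4}$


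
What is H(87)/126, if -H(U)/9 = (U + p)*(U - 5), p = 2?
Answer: -3649/7 ≈ -521.29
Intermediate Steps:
H(U) = -9*(-5 + U)*(2 + U) (H(U) = -9*(U + 2)*(U - 5) = -9*(2 + U)*(-5 + U) = -9*(-5 + U)*(2 + U))
H(87)/126 = (90 - 9*87² + 27*87)/126 = (90 - 9*7569 + 2349)*(1/126) = (90 - 68121 + 2349)*(1/126) = -65682*1/126 = -3649/7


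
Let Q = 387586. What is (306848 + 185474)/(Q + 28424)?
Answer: 246161/208005 ≈ 1.1834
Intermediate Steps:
(306848 + 185474)/(Q + 28424) = (306848 + 185474)/(387586 + 28424) = 492322/416010 = 492322*(1/416010) = 246161/208005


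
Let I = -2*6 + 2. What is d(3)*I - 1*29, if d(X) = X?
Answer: -59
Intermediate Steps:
I = -10 (I = -12 + 2 = -10)
d(3)*I - 1*29 = 3*(-10) - 1*29 = -30 - 29 = -59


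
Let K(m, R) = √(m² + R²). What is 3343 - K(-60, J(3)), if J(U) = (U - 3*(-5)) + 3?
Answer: 3343 - 3*√449 ≈ 3279.4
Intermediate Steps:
J(U) = 18 + U (J(U) = (U + 15) + 3 = (15 + U) + 3 = 18 + U)
K(m, R) = √(R² + m²)
3343 - K(-60, J(3)) = 3343 - √((18 + 3)² + (-60)²) = 3343 - √(21² + 3600) = 3343 - √(441 + 3600) = 3343 - √4041 = 3343 - 3*√449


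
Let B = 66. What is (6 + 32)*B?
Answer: 2508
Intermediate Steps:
(6 + 32)*B = (6 + 32)*66 = 38*66 = 2508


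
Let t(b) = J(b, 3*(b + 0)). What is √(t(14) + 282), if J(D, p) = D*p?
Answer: √870 ≈ 29.496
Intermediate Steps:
t(b) = 3*b² (t(b) = b*(3*(b + 0)) = b*(3*b) = 3*b²)
√(t(14) + 282) = √(3*14² + 282) = √(3*196 + 282) = √(588 + 282) = √870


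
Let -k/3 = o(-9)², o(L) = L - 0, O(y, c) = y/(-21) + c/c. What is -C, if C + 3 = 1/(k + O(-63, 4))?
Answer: 718/239 ≈ 3.0042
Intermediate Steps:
O(y, c) = 1 - y/21 (O(y, c) = y*(-1/21) + 1 = -y/21 + 1 = 1 - y/21)
o(L) = L (o(L) = L - 1*0 = L + 0 = L)
k = -243 (k = -3*(-9)² = -3*81 = -243)
C = -718/239 (C = -3 + 1/(-243 + (1 - 1/21*(-63))) = -3 + 1/(-243 + (1 + 3)) = -3 + 1/(-243 + 4) = -3 + 1/(-239) = -3 - 1/239 = -718/239 ≈ -3.0042)
-C = -1*(-718/239) = 718/239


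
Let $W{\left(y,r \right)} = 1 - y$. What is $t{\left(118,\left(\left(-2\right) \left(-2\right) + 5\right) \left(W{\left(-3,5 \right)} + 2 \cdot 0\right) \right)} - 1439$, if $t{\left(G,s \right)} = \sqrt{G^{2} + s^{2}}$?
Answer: $-1439 + 2 \sqrt{3805} \approx -1315.6$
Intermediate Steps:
$t{\left(118,\left(\left(-2\right) \left(-2\right) + 5\right) \left(W{\left(-3,5 \right)} + 2 \cdot 0\right) \right)} - 1439 = \sqrt{118^{2} + \left(\left(\left(-2\right) \left(-2\right) + 5\right) \left(\left(1 - -3\right) + 2 \cdot 0\right)\right)^{2}} - 1439 = \sqrt{13924 + \left(\left(4 + 5\right) \left(\left(1 + 3\right) + 0\right)\right)^{2}} - 1439 = \sqrt{13924 + \left(9 \left(4 + 0\right)\right)^{2}} - 1439 = \sqrt{13924 + \left(9 \cdot 4\right)^{2}} - 1439 = \sqrt{13924 + 36^{2}} - 1439 = \sqrt{13924 + 1296} - 1439 = \sqrt{15220} - 1439 = 2 \sqrt{3805} - 1439 = -1439 + 2 \sqrt{3805}$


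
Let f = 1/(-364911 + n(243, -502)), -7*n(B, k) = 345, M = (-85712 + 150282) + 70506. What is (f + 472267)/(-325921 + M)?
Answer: -1206510894767/487555920090 ≈ -2.4746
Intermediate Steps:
M = 135076 (M = 64570 + 70506 = 135076)
n(B, k) = -345/7 (n(B, k) = -1/7*345 = -345/7)
f = -7/2554722 (f = 1/(-364911 - 345/7) = 1/(-2554722/7) = -7/2554722 ≈ -2.7400e-6)
(f + 472267)/(-325921 + M) = (-7/2554722 + 472267)/(-325921 + 135076) = (1206510894767/2554722)/(-190845) = (1206510894767/2554722)*(-1/190845) = -1206510894767/487555920090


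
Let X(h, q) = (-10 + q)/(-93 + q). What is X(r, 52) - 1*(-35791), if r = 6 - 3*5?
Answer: 1467389/41 ≈ 35790.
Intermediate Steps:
r = -9 (r = 6 - 15 = -9)
X(h, q) = (-10 + q)/(-93 + q)
X(r, 52) - 1*(-35791) = (-10 + 52)/(-93 + 52) - 1*(-35791) = 42/(-41) + 35791 = -1/41*42 + 35791 = -42/41 + 35791 = 1467389/41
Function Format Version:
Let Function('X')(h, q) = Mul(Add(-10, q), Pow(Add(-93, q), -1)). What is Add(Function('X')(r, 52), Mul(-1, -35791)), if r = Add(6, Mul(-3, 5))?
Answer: Rational(1467389, 41) ≈ 35790.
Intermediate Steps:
r = -9 (r = Add(6, -15) = -9)
Function('X')(h, q) = Mul(Pow(Add(-93, q), -1), Add(-10, q))
Add(Function('X')(r, 52), Mul(-1, -35791)) = Add(Mul(Pow(Add(-93, 52), -1), Add(-10, 52)), Mul(-1, -35791)) = Add(Mul(Pow(-41, -1), 42), 35791) = Add(Mul(Rational(-1, 41), 42), 35791) = Add(Rational(-42, 41), 35791) = Rational(1467389, 41)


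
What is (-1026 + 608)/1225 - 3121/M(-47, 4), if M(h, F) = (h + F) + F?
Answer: 3806923/47775 ≈ 79.684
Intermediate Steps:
M(h, F) = h + 2*F (M(h, F) = (F + h) + F = h + 2*F)
(-1026 + 608)/1225 - 3121/M(-47, 4) = (-1026 + 608)/1225 - 3121/(-47 + 2*4) = -418*1/1225 - 3121/(-47 + 8) = -418/1225 - 3121/(-39) = -418/1225 - 3121*(-1/39) = -418/1225 + 3121/39 = 3806923/47775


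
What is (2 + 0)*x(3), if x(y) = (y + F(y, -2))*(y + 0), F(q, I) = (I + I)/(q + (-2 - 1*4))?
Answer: 26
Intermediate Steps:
F(q, I) = 2*I/(-6 + q) (F(q, I) = (2*I)/(q + (-2 - 4)) = (2*I)/(q - 6) = (2*I)/(-6 + q) = 2*I/(-6 + q))
x(y) = y*(y - 4/(-6 + y)) (x(y) = (y + 2*(-2)/(-6 + y))*(y + 0) = (y - 4/(-6 + y))*y = y*(y - 4/(-6 + y)))
(2 + 0)*x(3) = (2 + 0)*(3*(-4 + 3*(-6 + 3))/(-6 + 3)) = 2*(3*(-4 + 3*(-3))/(-3)) = 2*(3*(-⅓)*(-4 - 9)) = 2*(3*(-⅓)*(-13)) = 2*13 = 26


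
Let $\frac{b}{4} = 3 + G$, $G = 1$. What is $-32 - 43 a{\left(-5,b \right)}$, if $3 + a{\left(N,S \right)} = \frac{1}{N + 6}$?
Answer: $54$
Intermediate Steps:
$b = 16$ ($b = 4 \left(3 + 1\right) = 4 \cdot 4 = 16$)
$a{\left(N,S \right)} = -3 + \frac{1}{6 + N}$ ($a{\left(N,S \right)} = -3 + \frac{1}{N + 6} = -3 + \frac{1}{6 + N}$)
$-32 - 43 a{\left(-5,b \right)} = -32 - 43 \frac{-17 - -15}{6 - 5} = -32 - 43 \frac{-17 + 15}{1} = -32 - 43 \cdot 1 \left(-2\right) = -32 - -86 = -32 + 86 = 54$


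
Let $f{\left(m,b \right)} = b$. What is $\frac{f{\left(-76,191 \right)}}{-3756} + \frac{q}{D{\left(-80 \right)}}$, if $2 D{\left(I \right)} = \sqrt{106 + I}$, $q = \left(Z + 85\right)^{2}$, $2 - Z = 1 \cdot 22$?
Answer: $- \frac{191}{3756} + 325 \sqrt{26} \approx 1657.1$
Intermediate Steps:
$Z = -20$ ($Z = 2 - 1 \cdot 22 = 2 - 22 = -20$)
$q = 4225$ ($q = \left(-20 + 85\right)^{2} = 65^{2} = 4225$)
$D{\left(I \right)} = \frac{\sqrt{106 + I}}{2}$
$\frac{f{\left(-76,191 \right)}}{-3756} + \frac{q}{D{\left(-80 \right)}} = \frac{191}{-3756} + \frac{4225}{\frac{1}{2} \sqrt{106 - 80}} = 191 \left(- \frac{1}{3756}\right) + \frac{4225}{\frac{1}{2} \sqrt{26}} = - \frac{191}{3756} + 4225 \frac{\sqrt{26}}{13} = - \frac{191}{3756} + 325 \sqrt{26}$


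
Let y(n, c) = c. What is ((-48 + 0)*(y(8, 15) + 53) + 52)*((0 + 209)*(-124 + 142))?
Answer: -12083544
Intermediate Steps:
((-48 + 0)*(y(8, 15) + 53) + 52)*((0 + 209)*(-124 + 142)) = ((-48 + 0)*(15 + 53) + 52)*((0 + 209)*(-124 + 142)) = (-48*68 + 52)*(209*18) = (-3264 + 52)*3762 = -3212*3762 = -12083544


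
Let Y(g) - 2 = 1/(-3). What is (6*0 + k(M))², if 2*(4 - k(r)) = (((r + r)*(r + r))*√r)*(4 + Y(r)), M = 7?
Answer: 19429036/9 - 13328*√7/3 ≈ 2.1470e+6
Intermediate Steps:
Y(g) = 5/3 (Y(g) = 2 + 1/(-3) = 2 - ⅓ = 5/3)
k(r) = 4 - 34*r^(5/2)/3 (k(r) = 4 - ((r + r)*(r + r))*√r*(4 + 5/3)/2 = 4 - ((2*r)*(2*r))*√r*17/(2*3) = 4 - (4*r²)*√r*17/(2*3) = 4 - 4*r^(5/2)*17/(2*3) = 4 - 34*r^(5/2)/3)
(6*0 + k(M))² = (6*0 + (4 - 1666*√7/3))² = (0 + (4 - 1666*√7/3))² = (4 - 1666*√7/3)²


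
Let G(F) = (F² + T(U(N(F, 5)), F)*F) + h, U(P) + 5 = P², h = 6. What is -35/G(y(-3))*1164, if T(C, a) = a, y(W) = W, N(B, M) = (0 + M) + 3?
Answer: -3395/2 ≈ -1697.5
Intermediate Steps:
N(B, M) = 3 + M (N(B, M) = M + 3 = 3 + M)
U(P) = -5 + P²
G(F) = 6 + 2*F² (G(F) = (F² + F*F) + 6 = (F² + F²) + 6 = 2*F² + 6 = 6 + 2*F²)
-35/G(y(-3))*1164 = -35/(6 + 2*(-3)²)*1164 = -35/(6 + 2*9)*1164 = -35/(6 + 18)*1164 = -35/24*1164 = -3395/2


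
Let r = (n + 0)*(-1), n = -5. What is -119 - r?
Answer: -124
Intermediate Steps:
r = 5 (r = (-5 + 0)*(-1) = -5*(-1) = 5)
-119 - r = -119 - 1*5 = -119 - 5 = -124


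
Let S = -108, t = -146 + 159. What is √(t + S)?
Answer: I*√95 ≈ 9.7468*I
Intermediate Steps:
t = 13
√(t + S) = √(13 - 108) = √(-95) = I*√95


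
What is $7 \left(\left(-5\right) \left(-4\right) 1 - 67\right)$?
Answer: $-329$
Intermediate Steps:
$7 \left(\left(-5\right) \left(-4\right) 1 - 67\right) = 7 \left(20 \cdot 1 - 67\right) = 7 \left(20 - 67\right) = 7 \left(-47\right) = -329$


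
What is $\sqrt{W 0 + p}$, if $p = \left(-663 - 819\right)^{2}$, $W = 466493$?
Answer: $1482$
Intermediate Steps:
$p = 2196324$ ($p = \left(-1482\right)^{2} = 2196324$)
$\sqrt{W 0 + p} = \sqrt{466493 \cdot 0 + 2196324} = \sqrt{0 + 2196324} = \sqrt{2196324} = 1482$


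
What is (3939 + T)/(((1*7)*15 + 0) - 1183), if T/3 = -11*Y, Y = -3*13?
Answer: -2613/539 ≈ -4.8479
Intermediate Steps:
Y = -39
T = 1287 (T = 3*(-11*(-39)) = 3*429 = 1287)
(3939 + T)/(((1*7)*15 + 0) - 1183) = (3939 + 1287)/(((1*7)*15 + 0) - 1183) = 5226/((7*15 + 0) - 1183) = 5226/((105 + 0) - 1183) = 5226/(105 - 1183) = 5226/(-1078) = 5226*(-1/1078) = -2613/539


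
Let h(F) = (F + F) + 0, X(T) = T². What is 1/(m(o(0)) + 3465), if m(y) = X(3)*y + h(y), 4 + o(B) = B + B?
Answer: 1/3421 ≈ 0.00029231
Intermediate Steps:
o(B) = -4 + 2*B (o(B) = -4 + (B + B) = -4 + 2*B)
h(F) = 2*F (h(F) = 2*F + 0 = 2*F)
m(y) = 11*y (m(y) = 3²*y + 2*y = 9*y + 2*y = 11*y)
1/(m(o(0)) + 3465) = 1/(11*(-4 + 2*0) + 3465) = 1/(11*(-4 + 0) + 3465) = 1/(11*(-4) + 3465) = 1/(-44 + 3465) = 1/3421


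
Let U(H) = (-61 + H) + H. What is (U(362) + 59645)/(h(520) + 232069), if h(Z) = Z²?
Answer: 60308/502469 ≈ 0.12002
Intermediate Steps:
U(H) = -61 + 2*H
(U(362) + 59645)/(h(520) + 232069) = ((-61 + 2*362) + 59645)/(520² + 232069) = ((-61 + 724) + 59645)/(270400 + 232069) = (663 + 59645)/502469 = 60308*(1/502469) = 60308/502469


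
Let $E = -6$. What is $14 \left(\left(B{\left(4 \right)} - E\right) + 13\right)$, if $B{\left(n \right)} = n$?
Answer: $322$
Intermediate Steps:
$14 \left(\left(B{\left(4 \right)} - E\right) + 13\right) = 14 \left(\left(4 - -6\right) + 13\right) = 14 \left(\left(4 + 6\right) + 13\right) = 14 \left(10 + 13\right) = 14 \cdot 23 = 322$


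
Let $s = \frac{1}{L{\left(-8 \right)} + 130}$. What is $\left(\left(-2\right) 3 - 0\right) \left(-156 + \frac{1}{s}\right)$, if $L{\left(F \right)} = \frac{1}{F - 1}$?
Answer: $\frac{470}{3} \approx 156.67$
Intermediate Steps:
$L{\left(F \right)} = \frac{1}{-1 + F}$
$s = \frac{9}{1169}$ ($s = \frac{1}{\frac{1}{-1 - 8} + 130} = \frac{1}{\frac{1}{-9} + 130} = \frac{1}{- \frac{1}{9} + 130} = \frac{1}{\frac{1169}{9}} = \frac{9}{1169} \approx 0.0076989$)
$\left(\left(-2\right) 3 - 0\right) \left(-156 + \frac{1}{s}\right) = \left(\left(-2\right) 3 - 0\right) \left(-156 + \frac{1}{\frac{9}{1169}}\right) = \left(-6 + 0\right) \left(-156 + \frac{1169}{9}\right) = \left(-6\right) \left(- \frac{235}{9}\right) = \frac{470}{3}$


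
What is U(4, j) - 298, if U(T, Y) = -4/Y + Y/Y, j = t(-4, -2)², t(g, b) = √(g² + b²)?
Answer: -1486/5 ≈ -297.20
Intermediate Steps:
t(g, b) = √(b² + g²)
j = 20 (j = (√((-2)² + (-4)²))² = (√(4 + 16))² = (√20)² = (2*√5)² = 20)
U(T, Y) = 1 - 4/Y (U(T, Y) = -4/Y + 1 = 1 - 4/Y)
U(4, j) - 298 = (-4 + 20)/20 - 298 = (1/20)*16 - 298 = ⅘ - 298 = -1486/5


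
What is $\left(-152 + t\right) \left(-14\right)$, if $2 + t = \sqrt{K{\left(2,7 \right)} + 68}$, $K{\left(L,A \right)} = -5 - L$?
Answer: $2156 - 14 \sqrt{61} \approx 2046.7$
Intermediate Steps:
$t = -2 + \sqrt{61}$ ($t = -2 + \sqrt{\left(-5 - 2\right) + 68} = -2 + \sqrt{-7 + 68} = -2 + \sqrt{61} \approx 5.8102$)
$\left(-152 + t\right) \left(-14\right) = \left(-152 - \left(2 - \sqrt{61}\right)\right) \left(-14\right) = \left(-154 + \sqrt{61}\right) \left(-14\right) = 2156 - 14 \sqrt{61}$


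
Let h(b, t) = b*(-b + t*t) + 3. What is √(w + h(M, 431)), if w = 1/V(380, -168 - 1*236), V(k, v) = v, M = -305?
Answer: I*√2315632182209/202 ≈ 7533.3*I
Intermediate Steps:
h(b, t) = 3 + b*(t² - b) (h(b, t) = b*(-b + t²) + 3 = b*(t² - b) + 3 = 3 + b*(t² - b))
w = -1/404 (w = 1/(-168 - 1*236) = 1/(-168 - 236) = 1/(-404) = -1/404 ≈ -0.0024752)
√(w + h(M, 431)) = √(-1/404 + (3 - 1*(-305)² - 305*431²)) = √(-1/404 + (3 - 1*93025 - 305*185761)) = √(-1/404 + (3 - 93025 - 56657105)) = √(-1/404 - 56750127) = √(-22927051309/404) = I*√2315632182209/202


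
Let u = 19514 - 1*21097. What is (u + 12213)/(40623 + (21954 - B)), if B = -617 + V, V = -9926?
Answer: 1063/7312 ≈ 0.14538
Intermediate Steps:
u = -1583 (u = 19514 - 21097 = -1583)
B = -10543 (B = -617 - 9926 = -10543)
(u + 12213)/(40623 + (21954 - B)) = (-1583 + 12213)/(40623 + (21954 - 1*(-10543))) = 10630/(40623 + (21954 + 10543)) = 10630/(40623 + 32497) = 10630/73120 = 10630*(1/73120) = 1063/7312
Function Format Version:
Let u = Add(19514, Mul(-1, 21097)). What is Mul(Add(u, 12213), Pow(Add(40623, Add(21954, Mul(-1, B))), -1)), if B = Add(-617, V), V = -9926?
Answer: Rational(1063, 7312) ≈ 0.14538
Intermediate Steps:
u = -1583 (u = Add(19514, -21097) = -1583)
B = -10543 (B = Add(-617, -9926) = -10543)
Mul(Add(u, 12213), Pow(Add(40623, Add(21954, Mul(-1, B))), -1)) = Mul(Add(-1583, 12213), Pow(Add(40623, Add(21954, Mul(-1, -10543))), -1)) = Mul(10630, Pow(Add(40623, Add(21954, 10543)), -1)) = Mul(10630, Pow(Add(40623, 32497), -1)) = Mul(10630, Pow(73120, -1)) = Mul(10630, Rational(1, 73120)) = Rational(1063, 7312)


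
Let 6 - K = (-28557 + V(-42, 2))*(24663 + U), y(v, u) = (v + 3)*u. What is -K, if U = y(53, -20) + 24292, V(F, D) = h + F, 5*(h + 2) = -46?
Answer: -1368568923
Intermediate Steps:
h = -56/5 (h = -2 + (⅕)*(-46) = -2 - 46/5 = -56/5 ≈ -11.200)
y(v, u) = u*(3 + v) (y(v, u) = (3 + v)*u = u*(3 + v))
V(F, D) = -56/5 + F
U = 23172 (U = -20*(3 + 53) + 24292 = -20*56 + 24292 = -1120 + 24292 = 23172)
K = 1368568923 (K = 6 - (-28557 + (-56/5 - 42))*(24663 + 23172) = 6 - (-28557 - 266/5)*47835 = 6 - (-143051)*47835/5 = 6 - 1*(-1368568917) = 6 + 1368568917 = 1368568923)
-K = -1*1368568923 = -1368568923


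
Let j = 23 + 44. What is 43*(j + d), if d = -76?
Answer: -387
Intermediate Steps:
j = 67
43*(j + d) = 43*(67 - 76) = 43*(-9) = -387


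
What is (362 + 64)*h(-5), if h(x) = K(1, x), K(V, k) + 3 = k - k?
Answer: -1278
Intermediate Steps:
K(V, k) = -3 (K(V, k) = -3 + (k - k) = -3 + 0 = -3)
h(x) = -3
(362 + 64)*h(-5) = (362 + 64)*(-3) = 426*(-3) = -1278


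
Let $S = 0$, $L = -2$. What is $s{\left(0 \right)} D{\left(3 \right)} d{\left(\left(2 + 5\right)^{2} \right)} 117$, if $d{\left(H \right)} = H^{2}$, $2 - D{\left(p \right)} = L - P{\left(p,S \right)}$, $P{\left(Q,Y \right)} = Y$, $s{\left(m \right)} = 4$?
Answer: $4494672$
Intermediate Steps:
$D{\left(p \right)} = 4$ ($D{\left(p \right)} = 2 - \left(-2 - 0\right) = 2 - \left(-2 + 0\right) = 2 - -2 = 2 + 2 = 4$)
$s{\left(0 \right)} D{\left(3 \right)} d{\left(\left(2 + 5\right)^{2} \right)} 117 = 4 \cdot 4 \left(\left(2 + 5\right)^{2}\right)^{2} \cdot 117 = 16 \left(7^{2}\right)^{2} \cdot 117 = 16 \cdot 49^{2} \cdot 117 = 16 \cdot 2401 \cdot 117 = 38416 \cdot 117 = 4494672$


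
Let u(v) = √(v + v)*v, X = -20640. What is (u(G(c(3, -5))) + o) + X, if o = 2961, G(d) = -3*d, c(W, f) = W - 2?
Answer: -17679 - 3*I*√6 ≈ -17679.0 - 7.3485*I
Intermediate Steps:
c(W, f) = -2 + W
u(v) = √2*v^(3/2) (u(v) = √(2*v)*v = (√2*√v)*v = √2*v^(3/2))
(u(G(c(3, -5))) + o) + X = (√2*(-3*(-2 + 3))^(3/2) + 2961) - 20640 = (√2*(-3*1)^(3/2) + 2961) - 20640 = (√2*(-3)^(3/2) + 2961) - 20640 = (√2*(-3*I*√3) + 2961) - 20640 = (-3*I*√6 + 2961) - 20640 = (2961 - 3*I*√6) - 20640 = -17679 - 3*I*√6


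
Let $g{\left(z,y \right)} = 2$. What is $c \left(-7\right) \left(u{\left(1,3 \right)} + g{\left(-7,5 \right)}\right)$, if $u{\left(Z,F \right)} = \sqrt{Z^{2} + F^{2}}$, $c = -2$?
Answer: $28 + 14 \sqrt{10} \approx 72.272$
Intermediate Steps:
$u{\left(Z,F \right)} = \sqrt{F^{2} + Z^{2}}$
$c \left(-7\right) \left(u{\left(1,3 \right)} + g{\left(-7,5 \right)}\right) = \left(-2\right) \left(-7\right) \left(\sqrt{3^{2} + 1^{2}} + 2\right) = 14 \left(\sqrt{9 + 1} + 2\right) = 14 \left(\sqrt{10} + 2\right) = 14 \left(2 + \sqrt{10}\right) = 28 + 14 \sqrt{10}$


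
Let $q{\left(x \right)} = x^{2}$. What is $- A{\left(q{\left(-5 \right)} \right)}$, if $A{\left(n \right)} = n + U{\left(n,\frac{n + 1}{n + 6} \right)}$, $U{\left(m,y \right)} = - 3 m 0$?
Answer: $-25$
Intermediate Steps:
$U{\left(m,y \right)} = 0$
$A{\left(n \right)} = n$ ($A{\left(n \right)} = n + 0 = n$)
$- A{\left(q{\left(-5 \right)} \right)} = - \left(-5\right)^{2} = \left(-1\right) 25 = -25$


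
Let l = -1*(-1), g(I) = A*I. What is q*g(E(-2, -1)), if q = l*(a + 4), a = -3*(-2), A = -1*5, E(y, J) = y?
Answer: 100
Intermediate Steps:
A = -5
g(I) = -5*I
l = 1
a = 6
q = 10 (q = 1*(6 + 4) = 1*10 = 10)
q*g(E(-2, -1)) = 10*(-5*(-2)) = 10*10 = 100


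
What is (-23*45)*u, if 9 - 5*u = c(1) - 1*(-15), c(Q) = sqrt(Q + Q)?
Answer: 1242 + 207*sqrt(2) ≈ 1534.7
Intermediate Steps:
c(Q) = sqrt(2)*sqrt(Q) (c(Q) = sqrt(2*Q) = sqrt(2)*sqrt(Q))
u = -6/5 - sqrt(2)/5 (u = 9/5 - (sqrt(2)*sqrt(1) - 1*(-15))/5 = 9/5 - (sqrt(2)*1 + 15)/5 = 9/5 - (sqrt(2) + 15)/5 = 9/5 - (15 + sqrt(2))/5 = 9/5 + (-3 - sqrt(2)/5) = -6/5 - sqrt(2)/5 ≈ -1.4828)
(-23*45)*u = (-23*45)*(-6/5 - sqrt(2)/5) = -1035*(-6/5 - sqrt(2)/5) = 1242 + 207*sqrt(2)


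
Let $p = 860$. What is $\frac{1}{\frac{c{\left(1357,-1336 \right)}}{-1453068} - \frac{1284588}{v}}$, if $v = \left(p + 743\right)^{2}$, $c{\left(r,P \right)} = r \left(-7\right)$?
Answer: $- \frac{3733816610412}{1842185000093} \approx -2.0268$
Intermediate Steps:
$c{\left(r,P \right)} = - 7 r$
$v = 2569609$ ($v = \left(860 + 743\right)^{2} = 1603^{2} = 2569609$)
$\frac{1}{\frac{c{\left(1357,-1336 \right)}}{-1453068} - \frac{1284588}{v}} = \frac{1}{\frac{\left(-7\right) 1357}{-1453068} - \frac{1284588}{2569609}} = \frac{1}{\left(-9499\right) \left(- \frac{1}{1453068}\right) - \frac{1284588}{2569609}} = \frac{1}{\frac{9499}{1453068} - \frac{1284588}{2569609}} = \frac{1}{- \frac{1842185000093}{3733816610412}} = - \frac{3733816610412}{1842185000093}$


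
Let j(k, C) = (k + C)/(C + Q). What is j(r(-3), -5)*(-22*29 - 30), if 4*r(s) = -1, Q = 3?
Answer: -3507/2 ≈ -1753.5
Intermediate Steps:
r(s) = -1/4 (r(s) = (1/4)*(-1) = -1/4)
j(k, C) = (C + k)/(3 + C) (j(k, C) = (k + C)/(C + 3) = (C + k)/(3 + C))
j(r(-3), -5)*(-22*29 - 30) = ((-5 - 1/4)/(3 - 5))*(-22*29 - 30) = (-21/4/(-2))*(-638 - 30) = -1/2*(-21/4)*(-668) = (21/8)*(-668) = -3507/2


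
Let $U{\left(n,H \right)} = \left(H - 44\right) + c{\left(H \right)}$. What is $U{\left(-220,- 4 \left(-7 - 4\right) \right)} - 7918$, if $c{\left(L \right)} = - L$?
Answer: $-7962$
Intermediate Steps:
$U{\left(n,H \right)} = -44$ ($U{\left(n,H \right)} = \left(H - 44\right) - H = \left(-44 + H\right) - H = -44$)
$U{\left(-220,- 4 \left(-7 - 4\right) \right)} - 7918 = -44 - 7918 = -7962$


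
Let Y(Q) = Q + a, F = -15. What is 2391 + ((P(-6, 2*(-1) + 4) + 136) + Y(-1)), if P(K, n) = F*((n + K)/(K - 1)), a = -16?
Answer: 17510/7 ≈ 2501.4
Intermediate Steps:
Y(Q) = -16 + Q (Y(Q) = Q - 16 = -16 + Q)
P(K, n) = -15*(K + n)/(-1 + K) (P(K, n) = -15*(n + K)/(K - 1) = -15*(K + n)/(-1 + K))
2391 + ((P(-6, 2*(-1) + 4) + 136) + Y(-1)) = 2391 + ((15*(-1*(-6) - (2*(-1) + 4))/(-1 - 6) + 136) + (-16 - 1)) = 2391 + ((15*(6 - (-2 + 4))/(-7) + 136) - 17) = 2391 + ((15*(-⅐)*(6 - 1*2) + 136) - 17) = 2391 + ((15*(-⅐)*(6 - 2) + 136) - 17) = 2391 + ((15*(-⅐)*4 + 136) - 17) = 2391 + ((-60/7 + 136) - 17) = 2391 + (892/7 - 17) = 2391 + 773/7 = 17510/7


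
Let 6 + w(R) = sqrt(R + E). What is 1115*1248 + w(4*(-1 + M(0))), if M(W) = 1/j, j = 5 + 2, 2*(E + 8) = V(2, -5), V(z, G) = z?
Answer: 1391514 + I*sqrt(511)/7 ≈ 1.3915e+6 + 3.2293*I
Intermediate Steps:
E = -7 (E = -8 + (1/2)*2 = -8 + 1 = -7)
j = 7
M(W) = 1/7
w(R) = -6 + sqrt(-7 + R) (w(R) = -6 + sqrt(R - 7) = -6 + sqrt(-7 + R))
1115*1248 + w(4*(-1 + M(0))) = 1115*1248 + (-6 + sqrt(-7 + 4*(-1 + 1/7))) = 1391520 + (-6 + sqrt(-7 + 4*(-6/7))) = 1391520 + (-6 + sqrt(-7 - 24/7)) = 1391520 + (-6 + sqrt(-73/7)) = 1391520 + (-6 + I*sqrt(511)/7) = 1391514 + I*sqrt(511)/7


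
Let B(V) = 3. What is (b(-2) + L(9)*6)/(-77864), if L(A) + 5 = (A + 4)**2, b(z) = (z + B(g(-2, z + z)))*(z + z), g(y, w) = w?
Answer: -245/19466 ≈ -0.012586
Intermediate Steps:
b(z) = 2*z*(3 + z) (b(z) = (z + 3)*(z + z) = (3 + z)*(2*z) = 2*z*(3 + z))
L(A) = -5 + (4 + A)**2 (L(A) = -5 + (A + 4)**2 = -5 + (4 + A)**2)
(b(-2) + L(9)*6)/(-77864) = (2*(-2)*(3 - 2) + (-5 + (4 + 9)**2)*6)/(-77864) = (2*(-2)*1 + (-5 + 13**2)*6)*(-1/77864) = (-4 + (-5 + 169)*6)*(-1/77864) = (-4 + 164*6)*(-1/77864) = (-4 + 984)*(-1/77864) = 980*(-1/77864) = -245/19466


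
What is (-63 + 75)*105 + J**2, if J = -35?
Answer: 2485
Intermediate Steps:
(-63 + 75)*105 + J**2 = (-63 + 75)*105 + (-35)**2 = 12*105 + 1225 = 1260 + 1225 = 2485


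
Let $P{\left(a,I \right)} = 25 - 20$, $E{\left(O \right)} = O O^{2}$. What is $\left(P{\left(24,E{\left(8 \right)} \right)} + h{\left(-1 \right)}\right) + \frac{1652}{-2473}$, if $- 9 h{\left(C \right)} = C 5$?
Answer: $\frac{108782}{22257} \approx 4.8875$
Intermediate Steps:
$E{\left(O \right)} = O^{3}$
$P{\left(a,I \right)} = 5$
$h{\left(C \right)} = - \frac{5 C}{9}$ ($h{\left(C \right)} = - \frac{C 5}{9} = - \frac{5 C}{9}$)
$\left(P{\left(24,E{\left(8 \right)} \right)} + h{\left(-1 \right)}\right) + \frac{1652}{-2473} = \left(5 - - \frac{5}{9}\right) + \frac{1652}{-2473} = \left(5 + \frac{5}{9}\right) + 1652 \left(- \frac{1}{2473}\right) = \frac{50}{9} - \frac{1652}{2473} = \frac{108782}{22257}$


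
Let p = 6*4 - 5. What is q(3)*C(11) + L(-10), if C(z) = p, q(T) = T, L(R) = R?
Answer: 47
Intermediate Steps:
p = 19 (p = 24 - 5 = 19)
C(z) = 19
q(3)*C(11) + L(-10) = 3*19 - 10 = 57 - 10 = 47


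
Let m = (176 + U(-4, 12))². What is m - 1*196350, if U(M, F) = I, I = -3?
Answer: -166421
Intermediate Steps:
U(M, F) = -3
m = 29929 (m = (176 - 3)² = 173² = 29929)
m - 1*196350 = 29929 - 1*196350 = 29929 - 196350 = -166421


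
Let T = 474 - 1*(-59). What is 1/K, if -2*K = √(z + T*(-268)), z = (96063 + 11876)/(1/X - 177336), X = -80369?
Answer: 2*I*√29015816726028678258104535/2035866642354831 ≈ 0.0052917*I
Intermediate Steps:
T = 533 (T = 474 + 59 = 533)
z = -8674949491/14252316985 (z = (96063 + 11876)/(1/(-80369) - 177336) = 107939/(-1/80369 - 177336) = 107939/(-14252316985/80369) = 107939*(-80369/14252316985) = -8674949491/14252316985 ≈ -0.60867)
K = -I*√29015816726028678258104535/28504633970 (K = -√(-8674949491/14252316985 + 533*(-268))/2 = -√(-8674949491/14252316985 - 142844)/2 = -I*√29015816726028678258104535/28504633970 ≈ -188.97*I)
1/K = 1/(-I*√29015816726028678258104535/28504633970) = 2*I*√29015816726028678258104535/2035866642354831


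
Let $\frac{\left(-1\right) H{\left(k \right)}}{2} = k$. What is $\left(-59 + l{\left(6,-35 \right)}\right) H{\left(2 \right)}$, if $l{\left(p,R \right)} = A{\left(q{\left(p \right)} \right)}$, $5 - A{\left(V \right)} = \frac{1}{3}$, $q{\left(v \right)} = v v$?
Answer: $\frac{652}{3} \approx 217.33$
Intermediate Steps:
$H{\left(k \right)} = - 2 k$
$q{\left(v \right)} = v^{2}$
$A{\left(V \right)} = \frac{14}{3}$ ($A{\left(V \right)} = 5 - \frac{1}{3} = \frac{14}{3}$)
$l{\left(p,R \right)} = \frac{14}{3}$
$\left(-59 + l{\left(6,-35 \right)}\right) H{\left(2 \right)} = \left(-59 + \frac{14}{3}\right) \left(\left(-2\right) 2\right) = \left(- \frac{163}{3}\right) \left(-4\right) = \frac{652}{3}$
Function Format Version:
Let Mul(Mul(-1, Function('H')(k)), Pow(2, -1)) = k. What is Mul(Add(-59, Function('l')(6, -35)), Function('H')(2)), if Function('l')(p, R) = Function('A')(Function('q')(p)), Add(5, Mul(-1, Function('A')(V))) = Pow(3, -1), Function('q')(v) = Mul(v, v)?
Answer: Rational(652, 3) ≈ 217.33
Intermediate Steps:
Function('H')(k) = Mul(-2, k)
Function('q')(v) = Pow(v, 2)
Function('A')(V) = Rational(14, 3) (Function('A')(V) = Add(5, Mul(-1, Pow(3, -1))) = Add(5, Mul(-1, Rational(1, 3))) = Add(5, Rational(-1, 3)) = Rational(14, 3))
Function('l')(p, R) = Rational(14, 3)
Mul(Add(-59, Function('l')(6, -35)), Function('H')(2)) = Mul(Add(-59, Rational(14, 3)), Mul(-2, 2)) = Mul(Rational(-163, 3), -4) = Rational(652, 3)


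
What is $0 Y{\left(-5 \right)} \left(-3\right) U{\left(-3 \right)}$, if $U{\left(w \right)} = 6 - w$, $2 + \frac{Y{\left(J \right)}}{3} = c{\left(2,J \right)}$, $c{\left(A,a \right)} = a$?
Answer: $0$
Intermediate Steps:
$Y{\left(J \right)} = -6 + 3 J$
$0 Y{\left(-5 \right)} \left(-3\right) U{\left(-3 \right)} = 0 \left(-6 + 3 \left(-5\right)\right) \left(-3\right) \left(6 - -3\right) = 0 \left(-6 - 15\right) \left(-3\right) \left(6 + 3\right) = 0 \left(-21\right) \left(-3\right) 9 = 0 \left(-3\right) 9 = 0 \cdot 9 = 0$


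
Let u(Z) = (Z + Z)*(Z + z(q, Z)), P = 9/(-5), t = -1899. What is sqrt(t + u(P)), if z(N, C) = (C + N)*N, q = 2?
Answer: 3*I*sqrt(5261)/5 ≈ 43.52*I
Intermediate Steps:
z(N, C) = N*(C + N)
P = -9/5 (P = -1/5*9 = -9/5 ≈ -1.8000)
u(Z) = 2*Z*(4 + 3*Z) (u(Z) = (Z + Z)*(Z + 2*(Z + 2)) = (2*Z)*(Z + 2*(2 + Z)) = (2*Z)*(Z + (4 + 2*Z)) = (2*Z)*(4 + 3*Z) = 2*Z*(4 + 3*Z))
sqrt(t + u(P)) = sqrt(-1899 + 2*(-9/5)*(4 + 3*(-9/5))) = sqrt(-1899 + 2*(-9/5)*(4 - 27/5)) = sqrt(-1899 + 2*(-9/5)*(-7/5)) = sqrt(-1899 + 126/25) = sqrt(-47349/25) = 3*I*sqrt(5261)/5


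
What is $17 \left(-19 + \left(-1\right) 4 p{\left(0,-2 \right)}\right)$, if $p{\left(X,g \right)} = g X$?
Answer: $-323$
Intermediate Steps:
$p{\left(X,g \right)} = X g$
$17 \left(-19 + \left(-1\right) 4 p{\left(0,-2 \right)}\right) = 17 \left(-19 + \left(-1\right) 4 \cdot 0 \left(-2\right)\right) = 17 \left(-19 - 0\right) = 17 \left(-19 + 0\right) = 17 \left(-19\right) = -323$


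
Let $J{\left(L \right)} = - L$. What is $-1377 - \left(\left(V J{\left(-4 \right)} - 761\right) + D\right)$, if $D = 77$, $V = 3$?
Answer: $-705$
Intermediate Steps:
$-1377 - \left(\left(V J{\left(-4 \right)} - 761\right) + D\right) = -1377 - \left(\left(3 \left(\left(-1\right) \left(-4\right)\right) - 761\right) + 77\right) = -1377 - \left(\left(3 \cdot 4 - 761\right) + 77\right) = -1377 - \left(\left(12 - 761\right) + 77\right) = -1377 - \left(-749 + 77\right) = -1377 - -672 = -1377 + 672 = -705$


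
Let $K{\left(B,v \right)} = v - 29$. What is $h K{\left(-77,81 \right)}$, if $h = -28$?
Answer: $-1456$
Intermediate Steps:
$K{\left(B,v \right)} = -29 + v$
$h K{\left(-77,81 \right)} = - 28 \left(-29 + 81\right) = \left(-28\right) 52 = -1456$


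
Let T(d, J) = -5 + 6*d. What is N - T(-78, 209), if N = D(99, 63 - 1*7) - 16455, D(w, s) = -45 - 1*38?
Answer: -16065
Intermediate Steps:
D(w, s) = -83 (D(w, s) = -45 - 38 = -83)
N = -16538 (N = -83 - 16455 = -16538)
N - T(-78, 209) = -16538 - (-5 + 6*(-78)) = -16538 - (-5 - 468) = -16538 - 1*(-473) = -16538 + 473 = -16065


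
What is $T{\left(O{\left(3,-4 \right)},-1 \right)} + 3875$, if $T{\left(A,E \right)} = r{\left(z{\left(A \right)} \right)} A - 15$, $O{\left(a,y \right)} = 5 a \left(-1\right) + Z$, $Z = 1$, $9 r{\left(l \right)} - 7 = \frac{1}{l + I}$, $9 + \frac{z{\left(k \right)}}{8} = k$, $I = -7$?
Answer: $\frac{6616636}{1719} \approx 3849.1$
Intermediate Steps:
$z{\left(k \right)} = -72 + 8 k$
$r{\left(l \right)} = \frac{7}{9} + \frac{1}{9 \left(-7 + l\right)}$ ($r{\left(l \right)} = \frac{7}{9} + \frac{1}{9 \left(l - 7\right)} = \frac{7}{9} + \frac{1}{9 \left(-7 + l\right)}$)
$O{\left(a,y \right)} = 1 - 5 a$ ($O{\left(a,y \right)} = 5 a \left(-1\right) + 1 = - 5 a + 1 = 1 - 5 a$)
$T{\left(A,E \right)} = -15 + \frac{A \left(-552 + 56 A\right)}{9 \left(-79 + 8 A\right)}$ ($T{\left(A,E \right)} = \frac{-48 + 7 \left(-72 + 8 A\right)}{9 \left(-7 + \left(-72 + 8 A\right)\right)} A - 15 = \frac{-48 + \left(-504 + 56 A\right)}{9 \left(-79 + 8 A\right)} A - 15 = \frac{-552 + 56 A}{9 \left(-79 + 8 A\right)} A - 15 = \frac{A \left(-552 + 56 A\right)}{9 \left(-79 + 8 A\right)} - 15 = -15 + \frac{A \left(-552 + 56 A\right)}{9 \left(-79 + 8 A\right)}$)
$T{\left(O{\left(3,-4 \right)},-1 \right)} + 3875 = \frac{10665 - 1632 \left(1 - 15\right) + 56 \left(1 - 15\right)^{2}}{9 \left(-79 + 8 \left(1 - 15\right)\right)} + 3875 = \frac{10665 - -22848 + 56 \left(-14\right)^{2}}{9 \left(-79 + 8 \left(-14\right)\right)} + 3875 = \frac{10665 + 22848 + 56 \cdot 196}{9 \left(-79 - 112\right)} + 3875 = \frac{10665 + 22848 + 10976}{9 \left(-191\right)} + 3875 = \frac{1}{9} \left(- \frac{1}{191}\right) 44489 + 3875 = - \frac{44489}{1719} + 3875 = \frac{6616636}{1719}$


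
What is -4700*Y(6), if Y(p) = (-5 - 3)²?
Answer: -300800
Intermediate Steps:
Y(p) = 64 (Y(p) = (-8)² = 64)
-4700*Y(6) = -4700*64 = -300800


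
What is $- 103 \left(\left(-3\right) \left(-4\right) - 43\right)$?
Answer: $3193$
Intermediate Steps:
$- 103 \left(\left(-3\right) \left(-4\right) - 43\right) = - 103 \left(12 - 43\right) = \left(-103\right) \left(-31\right) = 3193$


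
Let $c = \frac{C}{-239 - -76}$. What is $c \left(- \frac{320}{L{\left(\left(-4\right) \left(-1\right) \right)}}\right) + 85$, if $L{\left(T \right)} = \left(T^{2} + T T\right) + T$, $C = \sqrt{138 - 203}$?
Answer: $85 + \frac{80 i \sqrt{65}}{1467} \approx 85.0 + 0.43966 i$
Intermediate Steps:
$C = i \sqrt{65}$ ($C = \sqrt{-65} = i \sqrt{65} \approx 8.0623 i$)
$L{\left(T \right)} = T + 2 T^{2}$ ($L{\left(T \right)} = \left(T^{2} + T^{2}\right) + T = 2 T^{2} + T = T + 2 T^{2}$)
$c = - \frac{i \sqrt{65}}{163}$ ($c = \frac{i \sqrt{65}}{-239 - -76} = \frac{i \sqrt{65}}{-239 + 76} = \frac{i \sqrt{65}}{-163} = i \sqrt{65} \left(- \frac{1}{163}\right) = - \frac{i \sqrt{65}}{163} \approx - 0.049462 i$)
$c \left(- \frac{320}{L{\left(\left(-4\right) \left(-1\right) \right)}}\right) + 85 = - \frac{i \sqrt{65}}{163} \left(- \frac{320}{\left(-4\right) \left(-1\right) \left(1 + 2 \left(\left(-4\right) \left(-1\right)\right)\right)}\right) + 85 = - \frac{i \sqrt{65}}{163} \left(- \frac{320}{4 \left(1 + 2 \cdot 4\right)}\right) + 85 = - \frac{i \sqrt{65}}{163} \left(- \frac{320}{4 \left(1 + 8\right)}\right) + 85 = - \frac{i \sqrt{65}}{163} \left(- \frac{320}{4 \cdot 9}\right) + 85 = - \frac{i \sqrt{65}}{163} \left(- \frac{320}{36}\right) + 85 = - \frac{i \sqrt{65}}{163} \left(\left(-320\right) \frac{1}{36}\right) + 85 = - \frac{i \sqrt{65}}{163} \left(- \frac{80}{9}\right) + 85 = \frac{80 i \sqrt{65}}{1467} + 85 = 85 + \frac{80 i \sqrt{65}}{1467}$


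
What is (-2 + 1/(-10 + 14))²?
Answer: 49/16 ≈ 3.0625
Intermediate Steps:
(-2 + 1/(-10 + 14))² = (-2 + 1/4)² = (-2 + ¼)² = (-7/4)² = 49/16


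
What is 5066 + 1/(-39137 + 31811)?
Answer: 37113515/7326 ≈ 5066.0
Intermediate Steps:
5066 + 1/(-39137 + 31811) = 5066 + 1/(-7326) = 5066 - 1/7326 = 37113515/7326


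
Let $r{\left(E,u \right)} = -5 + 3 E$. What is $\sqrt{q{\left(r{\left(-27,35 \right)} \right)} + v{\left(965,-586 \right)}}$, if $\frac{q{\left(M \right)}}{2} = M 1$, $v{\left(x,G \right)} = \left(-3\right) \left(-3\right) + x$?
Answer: $\sqrt{802} \approx 28.32$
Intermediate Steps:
$v{\left(x,G \right)} = 9 + x$
$q{\left(M \right)} = 2 M$ ($q{\left(M \right)} = 2 M 1 = 2 M$)
$\sqrt{q{\left(r{\left(-27,35 \right)} \right)} + v{\left(965,-586 \right)}} = \sqrt{2 \left(-5 + 3 \left(-27\right)\right) + \left(9 + 965\right)} = \sqrt{2 \left(-5 - 81\right) + 974} = \sqrt{2 \left(-86\right) + 974} = \sqrt{-172 + 974} = \sqrt{802}$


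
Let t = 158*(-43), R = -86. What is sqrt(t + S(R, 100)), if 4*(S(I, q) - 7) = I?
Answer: 3*I*sqrt(3026)/2 ≈ 82.514*I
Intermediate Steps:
S(I, q) = 7 + I/4
t = -6794
sqrt(t + S(R, 100)) = sqrt(-6794 + (7 + (1/4)*(-86))) = sqrt(-6794 + (7 - 43/2)) = sqrt(-6794 - 29/2) = sqrt(-13617/2) = 3*I*sqrt(3026)/2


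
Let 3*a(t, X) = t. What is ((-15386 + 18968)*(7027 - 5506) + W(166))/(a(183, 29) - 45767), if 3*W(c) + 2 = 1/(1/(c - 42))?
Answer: -8172394/68559 ≈ -119.20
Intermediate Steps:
a(t, X) = t/3
W(c) = -44/3 + c/3 (W(c) = -⅔ + 1/(3*(1/(c - 42))) = -⅔ + 1/(3*(1/(-42 + c))) = -⅔ + (-42 + c)/3 = -⅔ + (-14 + c/3) = -44/3 + c/3)
((-15386 + 18968)*(7027 - 5506) + W(166))/(a(183, 29) - 45767) = ((-15386 + 18968)*(7027 - 5506) + (-44/3 + (⅓)*166))/((⅓)*183 - 45767) = (3582*1521 + (-44/3 + 166/3))/(61 - 45767) = (5448222 + 122/3)/(-45706) = (16344788/3)*(-1/45706) = -8172394/68559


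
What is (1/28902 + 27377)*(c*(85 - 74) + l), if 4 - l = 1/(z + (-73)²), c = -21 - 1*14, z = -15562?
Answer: -1542451779716230/147877083 ≈ -1.0431e+7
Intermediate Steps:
c = -35 (c = -21 - 14 = -35)
l = 40933/10233 (l = 4 - 1/(-15562 + (-73)²) = 4 - 1/(-15562 + 5329) = 4 - 1/(-10233) = 4 - 1*(-1/10233) = 4 + 1/10233 = 40933/10233 ≈ 4.0001)
(1/28902 + 27377)*(c*(85 - 74) + l) = (1/28902 + 27377)*(-35*(85 - 74) + 40933/10233) = (1/28902 + 27377)*(-35*11 + 40933/10233) = 791250055*(-385 + 40933/10233)/28902 = (791250055/28902)*(-3898772/10233) = -1542451779716230/147877083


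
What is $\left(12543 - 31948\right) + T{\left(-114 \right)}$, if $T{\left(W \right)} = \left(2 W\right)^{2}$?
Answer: $32579$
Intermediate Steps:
$T{\left(W \right)} = 4 W^{2}$
$\left(12543 - 31948\right) + T{\left(-114 \right)} = \left(12543 - 31948\right) + 4 \left(-114\right)^{2} = -19405 + 4 \cdot 12996 = -19405 + 51984 = 32579$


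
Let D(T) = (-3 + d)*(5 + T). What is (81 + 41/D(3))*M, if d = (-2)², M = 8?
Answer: 689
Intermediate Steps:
d = 4
D(T) = 5 + T (D(T) = (-3 + 4)*(5 + T) = 1*(5 + T) = 5 + T)
(81 + 41/D(3))*M = (81 + 41/(5 + 3))*8 = (81 + 41/8)*8 = (689/8)*8 = 689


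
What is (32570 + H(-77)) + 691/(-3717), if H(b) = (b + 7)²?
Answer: 139275299/3717 ≈ 37470.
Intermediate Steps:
H(b) = (7 + b)²
(32570 + H(-77)) + 691/(-3717) = (32570 + (7 - 77)²) + 691/(-3717) = (32570 + (-70)²) + 691*(-1/3717) = (32570 + 4900) - 691/3717 = 37470 - 691/3717 = 139275299/3717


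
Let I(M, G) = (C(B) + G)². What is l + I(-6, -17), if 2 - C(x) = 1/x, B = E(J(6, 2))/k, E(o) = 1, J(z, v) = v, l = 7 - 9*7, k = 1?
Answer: 200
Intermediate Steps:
l = -56 (l = 7 - 63 = -56)
B = 1 (B = 1/1 = 1*1 = 1)
C(x) = 2 - 1/x
I(M, G) = (1 + G)² (I(M, G) = ((2 - 1/1) + G)² = ((2 - 1*1) + G)² = ((2 - 1) + G)² = (1 + G)²)
l + I(-6, -17) = -56 + (1 - 17)² = -56 + (-16)² = -56 + 256 = 200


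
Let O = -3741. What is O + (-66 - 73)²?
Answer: 15580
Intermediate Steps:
O + (-66 - 73)² = -3741 + (-66 - 73)² = -3741 + (-139)² = -3741 + 19321 = 15580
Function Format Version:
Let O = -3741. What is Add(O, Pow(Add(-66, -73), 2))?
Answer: 15580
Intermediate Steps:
Add(O, Pow(Add(-66, -73), 2)) = Add(-3741, Pow(Add(-66, -73), 2)) = Add(-3741, Pow(-139, 2)) = Add(-3741, 19321) = 15580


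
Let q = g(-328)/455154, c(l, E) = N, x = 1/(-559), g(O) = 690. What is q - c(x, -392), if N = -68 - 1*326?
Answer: 29888561/75859 ≈ 394.00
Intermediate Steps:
x = -1/559 ≈ -0.0017889
N = -394 (N = -68 - 326 = -394)
c(l, E) = -394
q = 115/75859 (q = 690/455154 = 690*(1/455154) = 115/75859 ≈ 0.0015160)
q - c(x, -392) = 115/75859 - 1*(-394) = 115/75859 + 394 = 29888561/75859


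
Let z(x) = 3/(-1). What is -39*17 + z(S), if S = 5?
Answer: -666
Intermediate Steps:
z(x) = -3 (z(x) = 3*(-1) = -3)
-39*17 + z(S) = -39*17 - 3 = -663 - 3 = -666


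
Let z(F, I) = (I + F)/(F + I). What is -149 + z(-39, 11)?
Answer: -148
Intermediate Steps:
z(F, I) = 1 (z(F, I) = (F + I)/(F + I) = 1)
-149 + z(-39, 11) = -149 + 1 = -148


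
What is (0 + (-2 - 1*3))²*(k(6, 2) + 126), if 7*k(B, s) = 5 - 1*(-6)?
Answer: 22325/7 ≈ 3189.3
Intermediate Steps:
k(B, s) = 11/7 (k(B, s) = (5 - 1*(-6))/7 = (5 + 6)/7 = (⅐)*11 = 11/7)
(0 + (-2 - 1*3))²*(k(6, 2) + 126) = (0 + (-2 - 1*3))²*(11/7 + 126) = (0 + (-2 - 3))²*(893/7) = (0 - 5)²*(893/7) = (-5)²*(893/7) = 25*(893/7) = 22325/7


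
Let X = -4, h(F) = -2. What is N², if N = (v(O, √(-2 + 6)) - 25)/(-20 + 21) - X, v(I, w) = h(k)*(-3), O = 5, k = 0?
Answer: 225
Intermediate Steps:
v(I, w) = 6 (v(I, w) = -2*(-3) = 6)
N = -15 (N = (6 - 25)/(-20 + 21) - 1*(-4) = -19/1 + 4 = -19*1 + 4 = -19 + 4 = -15)
N² = (-15)² = 225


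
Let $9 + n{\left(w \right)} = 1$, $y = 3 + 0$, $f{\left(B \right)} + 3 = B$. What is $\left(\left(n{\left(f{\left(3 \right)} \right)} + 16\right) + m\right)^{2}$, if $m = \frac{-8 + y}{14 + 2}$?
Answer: $\frac{15129}{256} \approx 59.098$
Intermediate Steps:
$f{\left(B \right)} = -3 + B$
$y = 3$
$n{\left(w \right)} = -8$ ($n{\left(w \right)} = -9 + 1 = -8$)
$m = - \frac{5}{16}$ ($m = \frac{-8 + 3}{14 + 2} = - \frac{5}{16} \approx -0.3125$)
$\left(\left(n{\left(f{\left(3 \right)} \right)} + 16\right) + m\right)^{2} = \left(\left(-8 + 16\right) - \frac{5}{16}\right)^{2} = \left(8 - \frac{5}{16}\right)^{2} = \left(\frac{123}{16}\right)^{2} = \frac{15129}{256}$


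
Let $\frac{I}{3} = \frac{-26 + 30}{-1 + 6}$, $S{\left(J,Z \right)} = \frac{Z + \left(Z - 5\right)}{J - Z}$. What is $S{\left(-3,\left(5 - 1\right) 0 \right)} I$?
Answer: $4$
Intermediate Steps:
$S{\left(J,Z \right)} = \frac{-5 + 2 Z}{J - Z}$ ($S{\left(J,Z \right)} = \frac{Z + \left(-5 + Z\right)}{J - Z} = \frac{-5 + 2 Z}{J - Z}$)
$I = \frac{12}{5}$ ($I = 3 \frac{-26 + 30}{-1 + 6} = 3 \cdot \frac{4}{5} = \frac{12}{5} \approx 2.4$)
$S{\left(-3,\left(5 - 1\right) 0 \right)} I = \frac{-5 + 2 \left(5 - 1\right) 0}{-3 - \left(5 - 1\right) 0} \cdot \frac{12}{5} = \frac{-5 + 2 \cdot 4 \cdot 0}{-3 - 4 \cdot 0} \cdot \frac{12}{5} = \frac{-5 + 2 \cdot 0}{-3 - 0} \cdot \frac{12}{5} = \frac{-5 + 0}{-3 + 0} \cdot \frac{12}{5} = \frac{1}{-3} \left(-5\right) \frac{12}{5} = \left(- \frac{1}{3}\right) \left(-5\right) \frac{12}{5} = \frac{5}{3} \cdot \frac{12}{5} = 4$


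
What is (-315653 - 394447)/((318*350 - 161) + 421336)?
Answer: -28404/21299 ≈ -1.3336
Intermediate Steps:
(-315653 - 394447)/((318*350 - 161) + 421336) = -710100/((111300 - 161) + 421336) = -710100/(111139 + 421336) = -710100/532475 = -710100*1/532475 = -28404/21299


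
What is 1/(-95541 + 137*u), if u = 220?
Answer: -1/65401 ≈ -1.5290e-5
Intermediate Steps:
1/(-95541 + 137*u) = 1/(-95541 + 137*220) = 1/(-95541 + 30140) = 1/(-65401) = -1/65401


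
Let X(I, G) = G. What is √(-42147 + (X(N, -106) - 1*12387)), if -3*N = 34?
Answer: 4*I*√3415 ≈ 233.75*I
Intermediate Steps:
N = -34/3 (N = -⅓*34 = -34/3 ≈ -11.333)
√(-42147 + (X(N, -106) - 1*12387)) = √(-42147 + (-106 - 1*12387)) = √(-42147 + (-106 - 12387)) = √(-42147 - 12493) = √(-54640) = 4*I*√3415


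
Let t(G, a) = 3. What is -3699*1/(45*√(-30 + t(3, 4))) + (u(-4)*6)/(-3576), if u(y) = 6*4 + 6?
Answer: -15/298 + 137*I*√3/15 ≈ -0.050336 + 15.819*I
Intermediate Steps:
u(y) = 30 (u(y) = 24 + 6 = 30)
-3699*1/(45*√(-30 + t(3, 4))) + (u(-4)*6)/(-3576) = -3699*1/(45*√(-30 + 3)) + (30*6)/(-3576) = -3699*(-I*√3/405) + 180*(-1/3576) = -3699*(-I*√3/405) - 15/298 = -(-137)*I*√3/15 - 15/298 = 137*I*√3/15 - 15/298 = -15/298 + 137*I*√3/15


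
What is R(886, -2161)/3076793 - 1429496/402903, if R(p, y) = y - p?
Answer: -4399490931769/1239649130079 ≈ -3.5490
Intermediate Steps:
R(886, -2161)/3076793 - 1429496/402903 = (-2161 - 1*886)/3076793 - 1429496/402903 = (-2161 - 886)*(1/3076793) - 1429496*1/402903 = -3047*1/3076793 - 1429496/402903 = -3047/3076793 - 1429496/402903 = -4399490931769/1239649130079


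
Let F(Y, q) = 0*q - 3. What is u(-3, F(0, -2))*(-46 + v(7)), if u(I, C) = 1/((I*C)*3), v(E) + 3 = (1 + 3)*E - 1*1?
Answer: -22/27 ≈ -0.81481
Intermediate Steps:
F(Y, q) = -3 (F(Y, q) = 0 - 3 = -3)
v(E) = -4 + 4*E (v(E) = -3 + ((1 + 3)*E - 1*1) = -3 + (4*E - 1) = -3 + (-1 + 4*E) = -4 + 4*E)
u(I, C) = 1/(3*C*I) (u(I, C) = 1/((C*I)*3) = 1/(3*C*I))
u(-3, F(0, -2))*(-46 + v(7)) = ((1/3)/(-3*(-3)))*(-46 + (-4 + 4*7)) = ((1/3)*(-1/3)*(-1/3))*(-46 + (-4 + 28)) = (-46 + 24)/27 = (1/27)*(-22) = -22/27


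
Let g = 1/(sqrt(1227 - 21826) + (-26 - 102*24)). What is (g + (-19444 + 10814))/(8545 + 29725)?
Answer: -616269834/2732867375 - I*sqrt(20599)/235026594250 ≈ -0.2255 - 6.1067e-10*I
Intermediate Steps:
g = 1/(-2474 + I*sqrt(20599)) (g = 1/(sqrt(-20599) + (-26 - 2448)) = 1/(I*sqrt(20599) - 2474) = 1/(-2474 + I*sqrt(20599)) ≈ -0.00040285 - 2.337e-5*I)
(g + (-19444 + 10814))/(8545 + 29725) = ((-2474/6141275 - I*sqrt(20599)/6141275) + (-19444 + 10814))/(8545 + 29725) = ((-2474/6141275 - I*sqrt(20599)/6141275) - 8630)/38270 = (-52999205724/6141275 - I*sqrt(20599)/6141275)*(1/38270) = -616269834/2732867375 - I*sqrt(20599)/235026594250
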